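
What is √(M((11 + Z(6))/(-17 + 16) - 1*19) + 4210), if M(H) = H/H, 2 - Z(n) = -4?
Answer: √4211 ≈ 64.892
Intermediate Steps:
Z(n) = 6 (Z(n) = 2 - 1*(-4) = 2 + 4 = 6)
M(H) = 1
√(M((11 + Z(6))/(-17 + 16) - 1*19) + 4210) = √(1 + 4210) = √4211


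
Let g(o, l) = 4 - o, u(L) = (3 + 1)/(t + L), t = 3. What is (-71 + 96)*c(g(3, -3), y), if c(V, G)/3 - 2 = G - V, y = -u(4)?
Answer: 225/7 ≈ 32.143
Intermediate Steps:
u(L) = 4/(3 + L) (u(L) = (3 + 1)/(3 + L) = 4/(3 + L))
y = -4/7 (y = -4/(3 + 4) = -4/7 ≈ -0.57143)
c(V, G) = 6 - 3*V + 3*G (c(V, G) = 6 + 3*(G - V) = 6 + (-3*V + 3*G) = 6 - 3*V + 3*G)
(-71 + 96)*c(g(3, -3), y) = (-71 + 96)*(6 - 3*(4 - 1*3) + 3*(-4/7)) = 25*(6 - 3*(4 - 3) - 12/7) = 25*(6 - 3*1 - 12/7) = 25*(6 - 3 - 12/7) = 25*(9/7) = 225/7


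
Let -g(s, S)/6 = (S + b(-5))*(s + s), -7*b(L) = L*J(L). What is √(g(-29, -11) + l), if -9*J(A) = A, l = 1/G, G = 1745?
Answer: I*√4955010071655/36645 ≈ 60.745*I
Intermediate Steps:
l = 1/1745 ≈ 0.00057307
J(A) = -A/9
b(L) = L²/63 (b(L) = -L*(-L/9)/7 = -(-1)*L²/63 = L²/63)
g(s, S) = -12*s*(25/63 + S) (g(s, S) = -6*(S + (1/63)*(-5)²)*(s + s) = -6*(S + (1/63)*25)*2*s = -6*(S + 25/63)*2*s = -6*(25/63 + S)*2*s = -12*s*(25/63 + S))
√(g(-29, -11) + l) = √(-4/21*(-29)*(25 + 63*(-11)) + 1/1745) = √(-4/21*(-29)*(25 - 693) + 1/1745) = √(-4/21*(-29)*(-668) + 1/1745) = √(-77488/21 + 1/1745) = √(-135216539/36645) = I*√4955010071655/36645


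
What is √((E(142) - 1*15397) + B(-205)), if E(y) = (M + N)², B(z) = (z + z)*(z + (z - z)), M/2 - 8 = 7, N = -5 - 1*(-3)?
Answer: √69437 ≈ 263.51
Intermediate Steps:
N = -2 (N = -5 + 3 = -2)
M = 30 (M = 16 + 2*7 = 16 + 14 = 30)
B(z) = 2*z² (B(z) = (2*z)*(z + 0) = (2*z)*z = 2*z²)
E(y) = 784 (E(y) = (30 - 2)² = 28² = 784)
√((E(142) - 1*15397) + B(-205)) = √((784 - 1*15397) + 2*(-205)²) = √((784 - 15397) + 2*42025) = √(-14613 + 84050) = √69437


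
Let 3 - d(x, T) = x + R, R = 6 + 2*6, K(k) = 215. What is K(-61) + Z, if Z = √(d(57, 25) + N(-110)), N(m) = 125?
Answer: 215 + √53 ≈ 222.28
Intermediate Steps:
R = 18 (R = 6 + 12 = 18)
d(x, T) = -15 - x (d(x, T) = 3 - (x + 18) = 3 - (18 + x) = 3 + (-18 - x) = -15 - x)
Z = √53 (Z = √((-15 - 1*57) + 125) = √((-15 - 57) + 125) = √(-72 + 125) = √53 ≈ 7.2801)
K(-61) + Z = 215 + √53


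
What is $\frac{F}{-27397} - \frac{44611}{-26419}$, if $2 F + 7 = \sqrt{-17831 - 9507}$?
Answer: $\frac{2444600067}{1447602686} - \frac{i \sqrt{27338}}{54794} \approx 1.6887 - 0.0030175 i$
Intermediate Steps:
$F = - \frac{7}{2} + \frac{i \sqrt{27338}}{2}$ ($F = - \frac{7}{2} + \frac{\sqrt{-17831 - 9507}}{2} = - \frac{7}{2} + \frac{\sqrt{-27338}}{2} = - \frac{7}{2} + \frac{i \sqrt{27338}}{2} \approx -3.5 + 82.671 i$)
$\frac{F}{-27397} - \frac{44611}{-26419} = \frac{- \frac{7}{2} + \frac{i \sqrt{27338}}{2}}{-27397} - \frac{44611}{-26419} = \left(- \frac{7}{2} + \frac{i \sqrt{27338}}{2}\right) \left(- \frac{1}{27397}\right) - - \frac{44611}{26419} = \left(\frac{7}{54794} - \frac{i \sqrt{27338}}{54794}\right) + \frac{44611}{26419} = \frac{2444600067}{1447602686} - \frac{i \sqrt{27338}}{54794}$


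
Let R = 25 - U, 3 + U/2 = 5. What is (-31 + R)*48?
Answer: -480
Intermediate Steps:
U = 4 (U = -6 + 2*5 = -6 + 10 = 4)
R = 21 (R = 25 - 1*4 = 25 - 4 = 21)
(-31 + R)*48 = (-31 + 21)*48 = -10*48 = -480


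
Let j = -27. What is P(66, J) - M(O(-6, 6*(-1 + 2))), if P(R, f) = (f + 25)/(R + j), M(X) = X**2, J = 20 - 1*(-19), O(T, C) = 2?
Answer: -92/39 ≈ -2.3590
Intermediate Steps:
J = 39 (J = 20 + 19 = 39)
P(R, f) = (25 + f)/(-27 + R) (P(R, f) = (f + 25)/(R - 27) = (25 + f)/(-27 + R))
P(66, J) - M(O(-6, 6*(-1 + 2))) = (25 + 39)/(-27 + 66) - 1*2**2 = 64/39 - 1*4 = (1/39)*64 - 4 = 64/39 - 4 = -92/39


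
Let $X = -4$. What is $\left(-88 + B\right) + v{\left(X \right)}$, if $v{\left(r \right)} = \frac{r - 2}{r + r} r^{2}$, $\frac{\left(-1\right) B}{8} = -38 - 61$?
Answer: $716$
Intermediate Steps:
$B = 792$ ($B = - 8 \left(-38 - 61\right) = \left(-8\right) \left(-99\right) = 792$)
$v{\left(r \right)} = \frac{r \left(-2 + r\right)}{2}$ ($v{\left(r \right)} = \frac{-2 + r}{2 r} r^{2} = \frac{r \left(-2 + r\right)}{2}$)
$\left(-88 + B\right) + v{\left(X \right)} = \left(-88 + 792\right) + \frac{1}{2} \left(-4\right) \left(-2 - 4\right) = 704 + \frac{1}{2} \left(-4\right) \left(-6\right) = 704 + 12 = 716$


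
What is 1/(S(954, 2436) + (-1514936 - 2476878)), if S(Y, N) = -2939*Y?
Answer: -1/6795620 ≈ -1.4715e-7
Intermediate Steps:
1/(S(954, 2436) + (-1514936 - 2476878)) = 1/(-2939*954 + (-1514936 - 2476878)) = 1/(-2803806 - 3991814) = 1/(-6795620) = -1/6795620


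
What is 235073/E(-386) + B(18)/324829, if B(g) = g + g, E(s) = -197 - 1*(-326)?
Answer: 76358532161/41902941 ≈ 1822.3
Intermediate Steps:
E(s) = 129 (E(s) = -197 + 326 = 129)
B(g) = 2*g
235073/E(-386) + B(18)/324829 = 235073/129 + (2*18)/324829 = 235073*(1/129) + 36*(1/324829) = 235073/129 + 36/324829 = 76358532161/41902941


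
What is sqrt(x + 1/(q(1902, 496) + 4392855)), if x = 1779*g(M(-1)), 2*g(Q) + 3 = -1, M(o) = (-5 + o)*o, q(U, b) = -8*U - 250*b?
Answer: I*sqrt(64376476388924479)/4253639 ≈ 59.649*I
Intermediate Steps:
q(U, b) = -250*b - 8*U
M(o) = o*(-5 + o)
g(Q) = -2 (g(Q) = -3/2 + (1/2)*(-1) = -3/2 - 1/2 = -2)
x = -3558 (x = 1779*(-2) = -3558)
sqrt(x + 1/(q(1902, 496) + 4392855)) = sqrt(-3558 + 1/((-250*496 - 8*1902) + 4392855)) = sqrt(-3558 + 1/((-124000 - 15216) + 4392855)) = sqrt(-3558 + 1/(-139216 + 4392855)) = sqrt(-3558 + 1/4253639) = sqrt(-15134447561/4253639) = I*sqrt(64376476388924479)/4253639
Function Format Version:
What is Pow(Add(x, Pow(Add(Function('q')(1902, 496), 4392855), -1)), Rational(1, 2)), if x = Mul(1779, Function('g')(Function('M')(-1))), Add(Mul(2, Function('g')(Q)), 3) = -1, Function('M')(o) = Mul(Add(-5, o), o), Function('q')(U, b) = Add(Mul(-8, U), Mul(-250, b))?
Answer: Mul(Rational(1, 4253639), I, Pow(64376476388924479, Rational(1, 2))) ≈ Mul(59.649, I)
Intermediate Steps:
Function('q')(U, b) = Add(Mul(-250, b), Mul(-8, U))
Function('M')(o) = Mul(o, Add(-5, o))
Function('g')(Q) = -2 (Function('g')(Q) = Add(Rational(-3, 2), Mul(Rational(1, 2), -1)) = Add(Rational(-3, 2), Rational(-1, 2)) = -2)
x = -3558 (x = Mul(1779, -2) = -3558)
Pow(Add(x, Pow(Add(Function('q')(1902, 496), 4392855), -1)), Rational(1, 2)) = Pow(Add(-3558, Pow(Add(Add(Mul(-250, 496), Mul(-8, 1902)), 4392855), -1)), Rational(1, 2)) = Pow(Add(-3558, Pow(Add(Add(-124000, -15216), 4392855), -1)), Rational(1, 2)) = Pow(Add(-3558, Pow(Add(-139216, 4392855), -1)), Rational(1, 2)) = Pow(Add(-3558, Pow(4253639, -1)), Rational(1, 2)) = Pow(Add(-3558, Rational(1, 4253639)), Rational(1, 2)) = Pow(Rational(-15134447561, 4253639), Rational(1, 2)) = Mul(Rational(1, 4253639), I, Pow(64376476388924479, Rational(1, 2)))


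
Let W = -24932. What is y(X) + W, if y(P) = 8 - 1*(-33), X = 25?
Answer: -24891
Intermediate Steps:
y(P) = 41 (y(P) = 8 + 33 = 41)
y(X) + W = 41 - 24932 = -24891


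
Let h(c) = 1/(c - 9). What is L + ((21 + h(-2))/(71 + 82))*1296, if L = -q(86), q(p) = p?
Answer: 17038/187 ≈ 91.112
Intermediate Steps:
h(c) = 1/(-9 + c)
L = -86 (L = -1*86 = -86)
L + ((21 + h(-2))/(71 + 82))*1296 = -86 + ((21 + 1/(-9 - 2))/(71 + 82))*1296 = -86 + ((21 + 1/(-11))/153)*1296 = -86 + ((21 - 1/11)*(1/153))*1296 = -86 + ((230/11)*(1/153))*1296 = -86 + (230/1683)*1296 = -86 + 33120/187 = 17038/187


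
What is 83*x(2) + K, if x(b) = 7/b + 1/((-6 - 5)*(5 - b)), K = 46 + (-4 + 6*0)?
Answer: 21779/66 ≈ 329.98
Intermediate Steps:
K = 42 (K = 46 + (-4 + 0) = 46 - 4 = 42)
x(b) = 7/b - 1/(11*(5 - b)) (x(b) = 7/b + 1/((-11)*(5 - b)) = 7/b - 1/(11*(5 - b)))
83*x(2) + K = 83*((1/11)*(-385 + 78*2)/(2*(-5 + 2))) + 42 = 83*((1/11)*(1/2)*(-385 + 156)/(-3)) + 42 = 83*((1/11)*(1/2)*(-1/3)*(-229)) + 42 = 83*(229/66) + 42 = 19007/66 + 42 = 21779/66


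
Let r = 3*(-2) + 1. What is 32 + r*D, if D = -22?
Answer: 142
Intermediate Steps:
r = -5 (r = -6 + 1 = -5)
32 + r*D = 32 - 5*(-22) = 32 + 110 = 142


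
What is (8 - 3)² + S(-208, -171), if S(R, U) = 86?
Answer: 111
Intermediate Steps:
(8 - 3)² + S(-208, -171) = (8 - 3)² + 86 = 5² + 86 = 25 + 86 = 111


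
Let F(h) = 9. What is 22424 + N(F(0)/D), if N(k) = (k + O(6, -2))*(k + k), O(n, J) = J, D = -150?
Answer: 28030309/1250 ≈ 22424.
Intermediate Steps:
N(k) = 2*k*(-2 + k) (N(k) = (k - 2)*(k + k) = (-2 + k)*(2*k) = 2*k*(-2 + k))
22424 + N(F(0)/D) = 22424 + 2*(9/(-150))*(-2 + 9/(-150)) = 22424 + 2*(9*(-1/150))*(-2 + 9*(-1/150)) = 22424 + 2*(-3/50)*(-2 - 3/50) = 22424 + 2*(-3/50)*(-103/50) = 22424 + 309/1250 = 28030309/1250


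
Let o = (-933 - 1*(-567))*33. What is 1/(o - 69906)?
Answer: -1/81984 ≈ -1.2198e-5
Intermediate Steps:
o = -12078 (o = (-933 + 567)*33 = -366*33 = -12078)
1/(o - 69906) = 1/(-12078 - 69906) = 1/(-81984) = -1/81984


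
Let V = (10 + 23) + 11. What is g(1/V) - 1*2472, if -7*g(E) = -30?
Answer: -17274/7 ≈ -2467.7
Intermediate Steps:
V = 44 (V = 33 + 11 = 44)
g(E) = 30/7 (g(E) = -1/7*(-30) = 30/7)
g(1/V) - 1*2472 = 30/7 - 1*2472 = 30/7 - 2472 = -17274/7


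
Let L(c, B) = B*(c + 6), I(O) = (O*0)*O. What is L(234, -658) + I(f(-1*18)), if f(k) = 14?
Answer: -157920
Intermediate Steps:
I(O) = 0 (I(O) = 0*O = 0)
L(c, B) = B*(6 + c)
L(234, -658) + I(f(-1*18)) = -658*(6 + 234) + 0 = -658*240 + 0 = -157920 + 0 = -157920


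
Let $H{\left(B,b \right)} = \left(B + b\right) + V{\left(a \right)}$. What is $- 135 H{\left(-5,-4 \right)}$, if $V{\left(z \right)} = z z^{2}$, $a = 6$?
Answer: $-27945$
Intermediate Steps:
$V{\left(z \right)} = z^{3}$
$H{\left(B,b \right)} = 216 + B + b$ ($H{\left(B,b \right)} = \left(B + b\right) + 6^{3} = \left(B + b\right) + 216 = 216 + B + b$)
$- 135 H{\left(-5,-4 \right)} = - 135 \left(216 - 5 - 4\right) = \left(-135\right) 207 = -27945$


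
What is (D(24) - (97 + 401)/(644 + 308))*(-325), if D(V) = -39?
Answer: 6114225/476 ≈ 12845.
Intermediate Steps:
(D(24) - (97 + 401)/(644 + 308))*(-325) = (-39 - (97 + 401)/(644 + 308))*(-325) = (-39 - 498/952)*(-325) = (-39 - 1*249/476)*(-325) = (-39 - 249/476)*(-325) = -18813/476*(-325) = 6114225/476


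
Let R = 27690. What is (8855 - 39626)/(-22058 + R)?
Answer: -30771/5632 ≈ -5.4636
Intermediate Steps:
(8855 - 39626)/(-22058 + R) = (8855 - 39626)/(-22058 + 27690) = -30771/5632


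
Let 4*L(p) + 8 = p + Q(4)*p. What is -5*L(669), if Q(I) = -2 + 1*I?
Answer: -9995/4 ≈ -2498.8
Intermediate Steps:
Q(I) = -2 + I
L(p) = -2 + 3*p/4 (L(p) = -2 + (p + (-2 + 4)*p)/4 = -2 + (p + 2*p)/4 = -2 + (3*p)/4 = -2 + 3*p/4)
-5*L(669) = -5*(-2 + (¾)*669) = -5*(-2 + 2007/4) = -5*1999/4 = -9995/4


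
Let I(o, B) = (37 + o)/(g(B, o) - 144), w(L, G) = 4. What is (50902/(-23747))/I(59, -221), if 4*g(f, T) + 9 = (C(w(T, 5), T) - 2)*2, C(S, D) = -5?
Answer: 15245149/4559424 ≈ 3.3437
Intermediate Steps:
g(f, T) = -23/4 (g(f, T) = -9/4 + ((-5 - 2)*2)/4 = -9/4 + (-7*2)/4 = -9/4 + (1/4)*(-14) = -9/4 - 7/2 = -23/4)
I(o, B) = -148/599 - 4*o/599 (I(o, B) = (37 + o)/(-23/4 - 144) = (37 + o)/(-599/4) = (37 + o)*(-4/599) = -148/599 - 4*o/599)
(50902/(-23747))/I(59, -221) = (50902/(-23747))/(-148/599 - 4/599*59) = (50902*(-1/23747))/(-148/599 - 236/599) = -50902/(23747*(-384/599)) = -50902/23747*(-599/384) = 15245149/4559424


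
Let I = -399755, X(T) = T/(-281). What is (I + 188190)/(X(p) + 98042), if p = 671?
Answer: -59449765/27549131 ≈ -2.1580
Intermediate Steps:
X(T) = -T/281 (X(T) = T*(-1/281) = -T/281)
(I + 188190)/(X(p) + 98042) = (-399755 + 188190)/(-1/281*671 + 98042) = -211565/(-671/281 + 98042) = -211565/27549131/281 = -211565*281/27549131 = -59449765/27549131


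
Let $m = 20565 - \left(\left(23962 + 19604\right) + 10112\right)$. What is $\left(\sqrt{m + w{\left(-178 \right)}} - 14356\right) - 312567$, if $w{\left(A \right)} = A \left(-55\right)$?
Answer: $-326923 + i \sqrt{23323} \approx -3.2692 \cdot 10^{5} + 152.72 i$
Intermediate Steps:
$w{\left(A \right)} = - 55 A$
$m = -33113$ ($m = 20565 - \left(43566 + 10112\right) = 20565 - 53678 = -33113$)
$\left(\sqrt{m + w{\left(-178 \right)}} - 14356\right) - 312567 = \left(\sqrt{-33113 - -9790} - 14356\right) - 312567 = \left(\sqrt{-33113 + 9790} - 14356\right) - 312567 = \left(\sqrt{-23323} - 14356\right) - 312567 = \left(i \sqrt{23323} - 14356\right) - 312567 = \left(-14356 + i \sqrt{23323}\right) - 312567 = -326923 + i \sqrt{23323}$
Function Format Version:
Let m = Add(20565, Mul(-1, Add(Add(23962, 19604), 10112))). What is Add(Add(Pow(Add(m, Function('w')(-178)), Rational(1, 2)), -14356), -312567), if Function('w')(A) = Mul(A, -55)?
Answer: Add(-326923, Mul(I, Pow(23323, Rational(1, 2)))) ≈ Add(-3.2692e+5, Mul(152.72, I))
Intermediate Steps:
Function('w')(A) = Mul(-55, A)
m = -33113 (m = Add(20565, Mul(-1, Add(43566, 10112))) = Add(20565, Mul(-1, 53678)) = Add(20565, -53678) = -33113)
Add(Add(Pow(Add(m, Function('w')(-178)), Rational(1, 2)), -14356), -312567) = Add(Add(Pow(Add(-33113, Mul(-55, -178)), Rational(1, 2)), -14356), -312567) = Add(Add(Pow(Add(-33113, 9790), Rational(1, 2)), -14356), -312567) = Add(Add(Pow(-23323, Rational(1, 2)), -14356), -312567) = Add(Add(Mul(I, Pow(23323, Rational(1, 2))), -14356), -312567) = Add(Add(-14356, Mul(I, Pow(23323, Rational(1, 2)))), -312567) = Add(-326923, Mul(I, Pow(23323, Rational(1, 2))))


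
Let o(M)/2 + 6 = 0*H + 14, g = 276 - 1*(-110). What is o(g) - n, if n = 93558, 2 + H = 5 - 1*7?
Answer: -93542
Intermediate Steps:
H = -4 (H = -2 + (5 - 1*7) = -2 + (5 - 7) = -2 - 2 = -4)
g = 386 (g = 276 + 110 = 386)
o(M) = 16 (o(M) = -12 + 2*(0*(-4) + 14) = -12 + 2*(0 + 14) = -12 + 2*14 = -12 + 28 = 16)
o(g) - n = 16 - 1*93558 = 16 - 93558 = -93542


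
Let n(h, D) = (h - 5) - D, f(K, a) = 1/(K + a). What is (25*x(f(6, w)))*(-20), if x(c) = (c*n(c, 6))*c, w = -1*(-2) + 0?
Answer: 10875/128 ≈ 84.961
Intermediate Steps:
w = 2 (w = 2 + 0 = 2)
n(h, D) = -5 + h - D (n(h, D) = (-5 + h) - D = -5 + h - D)
x(c) = c²*(-11 + c) (x(c) = (c*(-5 + c - 1*6))*c = (c*(-5 + c - 6))*c = (c*(-11 + c))*c = c²*(-11 + c))
(25*x(f(6, w)))*(-20) = (25*((1/(6 + 2))²*(-11 + 1/(6 + 2))))*(-20) = (25*((1/8)²*(-11 + 1/8)))*(-20) = (25*((⅛)²*(-11 + ⅛)))*(-20) = (25*((1/64)*(-87/8)))*(-20) = (25*(-87/512))*(-20) = -2175/512*(-20) = 10875/128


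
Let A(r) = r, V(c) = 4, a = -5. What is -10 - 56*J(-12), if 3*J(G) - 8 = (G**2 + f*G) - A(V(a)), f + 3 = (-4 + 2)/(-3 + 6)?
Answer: -3594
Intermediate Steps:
f = -11/3 (f = -3 + (-4 + 2)/(-3 + 6) = -3 - 2/3 = -11/3 ≈ -3.6667)
J(G) = 4/3 - 11*G/9 + G**2/3 (J(G) = 8/3 + ((G**2 - 11*G/3) - 1*4)/3 = 8/3 + ((G**2 - 11*G/3) - 4)/3 = 8/3 + (-4 + G**2 - 11*G/3)/3 = 8/3 + (-4/3 - 11*G/9 + G**2/3) = 4/3 - 11*G/9 + G**2/3)
-10 - 56*J(-12) = -10 - 56*(4/3 - 11/9*(-12) + (1/3)*(-12)**2) = -10 - 56*(4/3 + 44/3 + (1/3)*144) = -10 - 56*(4/3 + 44/3 + 48) = -10 - 56*64 = -10 - 3584 = -3594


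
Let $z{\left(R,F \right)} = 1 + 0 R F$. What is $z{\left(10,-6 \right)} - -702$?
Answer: $703$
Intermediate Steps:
$z{\left(R,F \right)} = 1$ ($z{\left(R,F \right)} = 1 + 0 F R = 1 + 0 = 1$)
$z{\left(10,-6 \right)} - -702 = 1 - -702 = 1 + 702 = 703$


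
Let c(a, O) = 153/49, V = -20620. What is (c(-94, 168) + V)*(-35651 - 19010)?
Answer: 55220018047/49 ≈ 1.1269e+9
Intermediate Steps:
c(a, O) = 153/49 (c(a, O) = 153*(1/49) = 153/49)
(c(-94, 168) + V)*(-35651 - 19010) = (153/49 - 20620)*(-35651 - 19010) = -1010227/49*(-54661) = 55220018047/49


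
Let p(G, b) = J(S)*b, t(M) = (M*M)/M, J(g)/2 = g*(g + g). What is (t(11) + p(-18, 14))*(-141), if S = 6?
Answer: -285807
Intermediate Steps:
J(g) = 4*g² (J(g) = 2*(g*(g + g)) = 2*(g*(2*g)) = 2*(2*g²) = 4*g²)
t(M) = M (t(M) = M²/M = M)
p(G, b) = 144*b (p(G, b) = (4*6²)*b = (4*36)*b = 144*b)
(t(11) + p(-18, 14))*(-141) = (11 + 144*14)*(-141) = (11 + 2016)*(-141) = 2027*(-141) = -285807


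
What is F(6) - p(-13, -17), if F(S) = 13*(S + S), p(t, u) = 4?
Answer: 152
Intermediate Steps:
F(S) = 26*S (F(S) = 13*(2*S) = 26*S)
F(6) - p(-13, -17) = 26*6 - 1*4 = 156 - 4 = 152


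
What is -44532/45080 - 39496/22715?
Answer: -19943029/7314230 ≈ -2.7266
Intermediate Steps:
-44532/45080 - 39496/22715 = -44532*1/45080 - 39496*1/22715 = -11133/11270 - 39496/22715 = -19943029/7314230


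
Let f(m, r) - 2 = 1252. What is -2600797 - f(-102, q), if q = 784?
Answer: -2602051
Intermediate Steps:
f(m, r) = 1254 (f(m, r) = 2 + 1252 = 1254)
-2600797 - f(-102, q) = -2600797 - 1*1254 = -2600797 - 1254 = -2602051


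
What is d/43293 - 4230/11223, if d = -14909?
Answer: -38939233/53986371 ≈ -0.72128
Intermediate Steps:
d/43293 - 4230/11223 = -14909/43293 - 4230/11223 = -14909*1/43293 - 4230*1/11223 = -14909/43293 - 470/1247 = -38939233/53986371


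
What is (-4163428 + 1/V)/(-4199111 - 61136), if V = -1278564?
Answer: 5323209157393/5446998445308 ≈ 0.97727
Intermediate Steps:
(-4163428 + 1/V)/(-4199111 - 61136) = (-4163428 + 1/(-1278564))/(-4199111 - 61136) = (-4163428 - 1/1278564)/(-4260247) = -5323209157393/1278564*(-1/4260247) = 5323209157393/5446998445308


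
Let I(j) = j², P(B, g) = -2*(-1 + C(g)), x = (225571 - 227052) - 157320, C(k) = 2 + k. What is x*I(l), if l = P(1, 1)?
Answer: -2540816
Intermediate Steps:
x = -158801 (x = -1481 - 157320 = -158801)
P(B, g) = -2 - 2*g (P(B, g) = -2*(-1 + (2 + g)) = -2*(1 + g) = -2 - 2*g)
l = -4 (l = -2 - 2*1 = -2 - 2 = -4)
x*I(l) = -158801*(-4)² = -158801*16 = -2540816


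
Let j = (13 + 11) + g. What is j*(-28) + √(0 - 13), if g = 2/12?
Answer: -2030/3 + I*√13 ≈ -676.67 + 3.6056*I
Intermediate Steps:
g = ⅙ (g = 2*(1/12) = ⅙ ≈ 0.16667)
j = 145/6 (j = (13 + 11) + ⅙ = 24 + ⅙ = 145/6 ≈ 24.167)
j*(-28) + √(0 - 13) = (145/6)*(-28) + √(0 - 13) = -2030/3 + √(-13) = -2030/3 + I*√13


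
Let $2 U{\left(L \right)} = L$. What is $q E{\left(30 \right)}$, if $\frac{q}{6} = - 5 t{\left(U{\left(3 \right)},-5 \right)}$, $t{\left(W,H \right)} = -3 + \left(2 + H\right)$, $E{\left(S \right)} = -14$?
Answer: $-2520$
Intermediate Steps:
$U{\left(L \right)} = \frac{L}{2}$
$t{\left(W,H \right)} = -1 + H$
$q = 180$ ($q = 6 \left(- 5 \left(-1 - 5\right)\right) = 6 \left(\left(-5\right) \left(-6\right)\right) = 6 \cdot 30 = 180$)
$q E{\left(30 \right)} = 180 \left(-14\right) = -2520$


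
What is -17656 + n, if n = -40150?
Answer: -57806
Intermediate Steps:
-17656 + n = -17656 - 40150 = -57806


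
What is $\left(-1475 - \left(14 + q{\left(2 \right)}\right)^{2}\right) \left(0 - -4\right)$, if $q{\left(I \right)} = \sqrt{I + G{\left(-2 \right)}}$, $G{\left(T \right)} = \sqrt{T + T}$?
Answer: $-5900 - 4 \left(14 + \sqrt{2} \sqrt{1 + i}\right)^{2} \approx -6866.0 - 80.083 i$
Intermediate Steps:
$G{\left(T \right)} = \sqrt{2} \sqrt{T}$ ($G{\left(T \right)} = \sqrt{2 T} = \sqrt{2} \sqrt{T}$)
$q{\left(I \right)} = \sqrt{I + 2 i}$ ($q{\left(I \right)} = \sqrt{I + \sqrt{2} \sqrt{-2}} = \sqrt{I + \sqrt{2} i \sqrt{2}} = \sqrt{I + 2 i}$)
$\left(-1475 - \left(14 + q{\left(2 \right)}\right)^{2}\right) \left(0 - -4\right) = \left(-1475 - \left(14 + \sqrt{2 + 2 i}\right)^{2}\right) \left(0 - -4\right) = \left(-1475 - \left(14 + \sqrt{2 + 2 i}\right)^{2}\right) \left(0 + 4\right) = \left(-1475 - \left(14 + \sqrt{2 + 2 i}\right)^{2}\right) 4 = -5900 - 4 \left(14 + \sqrt{2 + 2 i}\right)^{2}$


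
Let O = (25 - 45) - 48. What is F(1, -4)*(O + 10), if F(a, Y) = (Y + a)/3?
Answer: 58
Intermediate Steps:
F(a, Y) = Y/3 + a/3 (F(a, Y) = (Y + a)/3 = Y/3 + a/3)
O = -68 (O = -20 - 48 = -68)
F(1, -4)*(O + 10) = ((⅓)*(-4) + (⅓)*1)*(-68 + 10) = (-4/3 + ⅓)*(-58) = -1*(-58) = 58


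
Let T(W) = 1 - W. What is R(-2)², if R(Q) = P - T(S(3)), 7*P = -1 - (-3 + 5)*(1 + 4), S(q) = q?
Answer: 9/49 ≈ 0.18367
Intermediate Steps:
P = -11/7 (P = (-1 - (-3 + 5)*(1 + 4))/7 = (-1 - 2*5)/7 = (-1 - 1*10)/7 = (-1 - 10)/7 = (⅐)*(-11) = -11/7 ≈ -1.5714)
R(Q) = 3/7 (R(Q) = -11/7 - (1 - 1*3) = -11/7 - (1 - 3) = -11/7 - 1*(-2) = -11/7 + 2 = 3/7)
R(-2)² = (3/7)² = 9/49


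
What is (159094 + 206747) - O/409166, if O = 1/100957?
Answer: 15112222902165941/41308171862 ≈ 3.6584e+5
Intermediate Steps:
O = 1/100957 ≈ 9.9052e-6
(159094 + 206747) - O/409166 = (159094 + 206747) - 1/(100957*409166) = 365841 - 1/(100957*409166) = 365841 - 1*1/41308171862 = 365841 - 1/41308171862 = 15112222902165941/41308171862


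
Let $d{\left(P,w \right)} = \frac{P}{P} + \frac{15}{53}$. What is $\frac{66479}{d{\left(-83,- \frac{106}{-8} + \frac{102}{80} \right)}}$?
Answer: $\frac{3523387}{68} \approx 51815.0$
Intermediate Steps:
$d{\left(P,w \right)} = \frac{68}{53}$ ($d{\left(P,w \right)} = 1 + 15 \cdot \frac{1}{53} = 1 + \frac{15}{53} = \frac{68}{53}$)
$\frac{66479}{d{\left(-83,- \frac{106}{-8} + \frac{102}{80} \right)}} = \frac{66479}{\frac{68}{53}} = 66479 \cdot \frac{53}{68} = \frac{3523387}{68}$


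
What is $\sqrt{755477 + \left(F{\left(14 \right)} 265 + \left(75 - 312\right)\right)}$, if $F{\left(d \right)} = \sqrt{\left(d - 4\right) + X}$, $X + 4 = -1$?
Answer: $\sqrt{755240 + 265 \sqrt{5}} \approx 869.39$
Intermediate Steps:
$X = -5$ ($X = -4 - 1 = -5$)
$F{\left(d \right)} = \sqrt{-9 + d}$ ($F{\left(d \right)} = \sqrt{\left(d - 4\right) - 5} = \sqrt{\left(-4 + d\right) - 5} = \sqrt{-9 + d}$)
$\sqrt{755477 + \left(F{\left(14 \right)} 265 + \left(75 - 312\right)\right)} = \sqrt{755477 + \left(\sqrt{-9 + 14} \cdot 265 + \left(75 - 312\right)\right)} = \sqrt{755477 + \left(\sqrt{5} \cdot 265 + \left(75 - 312\right)\right)} = \sqrt{755477 - \left(237 - 265 \sqrt{5}\right)} = \sqrt{755240 + 265 \sqrt{5}}$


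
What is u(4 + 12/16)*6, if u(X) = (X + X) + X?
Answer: 171/2 ≈ 85.500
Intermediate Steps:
u(X) = 3*X (u(X) = 2*X + X = 3*X)
u(4 + 12/16)*6 = (3*(4 + 12/16))*6 = (3*(4 + 12*(1/16)))*6 = (3*(4 + ¾))*6 = (3*(19/4))*6 = (57/4)*6 = 171/2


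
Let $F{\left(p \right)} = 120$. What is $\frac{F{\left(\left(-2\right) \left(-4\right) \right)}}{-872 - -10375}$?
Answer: $\frac{120}{9503} \approx 0.012628$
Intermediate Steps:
$\frac{F{\left(\left(-2\right) \left(-4\right) \right)}}{-872 - -10375} = \frac{120}{-872 - -10375} = \frac{120}{-872 + 10375} = \frac{120}{9503}$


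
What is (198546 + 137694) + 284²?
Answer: 416896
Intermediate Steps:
(198546 + 137694) + 284² = 336240 + 80656 = 416896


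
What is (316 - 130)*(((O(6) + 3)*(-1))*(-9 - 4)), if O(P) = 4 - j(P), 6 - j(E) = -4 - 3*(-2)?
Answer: 7254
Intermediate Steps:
j(E) = 4 (j(E) = 6 - (-4 - 3*(-2)) = 6 - (-4 + 6) = 6 - 1*2 = 6 - 2 = 4)
O(P) = 0 (O(P) = 4 - 1*4 = 4 - 4 = 0)
(316 - 130)*(((O(6) + 3)*(-1))*(-9 - 4)) = (316 - 130)*(((0 + 3)*(-1))*(-9 - 4)) = 186*((3*(-1))*(-13)) = 186*(-3*(-13)) = 186*39 = 7254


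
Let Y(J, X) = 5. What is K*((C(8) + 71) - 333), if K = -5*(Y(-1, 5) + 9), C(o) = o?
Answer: 17780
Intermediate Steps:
K = -70 (K = -5*(5 + 9) = -5*14 = -70)
K*((C(8) + 71) - 333) = -70*((8 + 71) - 333) = -70*(79 - 333) = -70*(-254) = 17780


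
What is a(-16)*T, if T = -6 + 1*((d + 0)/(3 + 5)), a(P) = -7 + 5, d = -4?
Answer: 13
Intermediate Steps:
a(P) = -2
T = -13/2 (T = -6 + 1*((-4 + 0)/(3 + 5)) = -6 + 1*(-4/8) = -6 + 1*(-4*⅛) = -6 + 1*(-½) = -6 - ½ = -13/2 ≈ -6.5000)
a(-16)*T = -2*(-13/2) = 13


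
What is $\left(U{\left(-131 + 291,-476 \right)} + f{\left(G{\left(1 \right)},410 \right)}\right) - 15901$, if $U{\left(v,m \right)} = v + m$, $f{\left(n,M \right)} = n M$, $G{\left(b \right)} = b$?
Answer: $-15807$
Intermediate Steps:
$f{\left(n,M \right)} = M n$
$U{\left(v,m \right)} = m + v$
$\left(U{\left(-131 + 291,-476 \right)} + f{\left(G{\left(1 \right)},410 \right)}\right) - 15901 = \left(\left(-476 + \left(-131 + 291\right)\right) + 410 \cdot 1\right) - 15901 = \left(\left(-476 + 160\right) + 410\right) - 15901 = \left(-316 + 410\right) - 15901 = 94 - 15901 = -15807$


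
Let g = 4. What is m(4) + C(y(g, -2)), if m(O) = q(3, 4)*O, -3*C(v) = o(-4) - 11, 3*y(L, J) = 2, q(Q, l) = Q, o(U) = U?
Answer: 17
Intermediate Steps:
y(L, J) = ⅔ (y(L, J) = (⅓)*2 = ⅔)
C(v) = 5 (C(v) = -(-4 - 11)/3 = -⅓*(-15) = 5)
m(O) = 3*O
m(4) + C(y(g, -2)) = 3*4 + 5 = 12 + 5 = 17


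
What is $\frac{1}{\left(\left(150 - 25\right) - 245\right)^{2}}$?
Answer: $\frac{1}{14400} \approx 6.9444 \cdot 10^{-5}$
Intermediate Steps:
$\frac{1}{\left(\left(150 - 25\right) - 245\right)^{2}} = \frac{1}{\left(125 - 245\right)^{2}} = \frac{1}{\left(-120\right)^{2}} = \frac{1}{14400}$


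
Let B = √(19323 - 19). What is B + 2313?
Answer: 2313 + 2*√4826 ≈ 2451.9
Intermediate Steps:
B = 2*√4826 (B = √19304 = 2*√4826 ≈ 138.94)
B + 2313 = 2*√4826 + 2313 = 2313 + 2*√4826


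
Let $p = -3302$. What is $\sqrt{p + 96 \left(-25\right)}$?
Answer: $i \sqrt{5702} \approx 75.512 i$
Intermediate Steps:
$\sqrt{p + 96 \left(-25\right)} = \sqrt{-3302 + 96 \left(-25\right)} = \sqrt{-3302 - 2400} = \sqrt{-5702} = i \sqrt{5702}$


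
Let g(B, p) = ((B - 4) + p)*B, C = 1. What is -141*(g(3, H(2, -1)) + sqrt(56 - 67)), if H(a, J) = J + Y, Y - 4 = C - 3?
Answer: -141*I*sqrt(11) ≈ -467.64*I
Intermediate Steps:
Y = 2 (Y = 4 + (1 - 3) = 4 - 2 = 2)
H(a, J) = 2 + J (H(a, J) = J + 2 = 2 + J)
g(B, p) = B*(-4 + B + p) (g(B, p) = ((-4 + B) + p)*B = (-4 + B + p)*B = B*(-4 + B + p))
-141*(g(3, H(2, -1)) + sqrt(56 - 67)) = -141*(3*(-4 + 3 + (2 - 1)) + sqrt(56 - 67)) = -141*(3*(-4 + 3 + 1) + sqrt(-11)) = -141*(3*0 + I*sqrt(11)) = -141*(0 + I*sqrt(11)) = -141*I*sqrt(11)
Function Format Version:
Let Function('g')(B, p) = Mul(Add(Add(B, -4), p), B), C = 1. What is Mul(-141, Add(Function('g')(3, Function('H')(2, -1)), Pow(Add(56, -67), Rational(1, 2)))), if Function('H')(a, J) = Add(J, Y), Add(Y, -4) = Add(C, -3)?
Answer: Mul(-141, I, Pow(11, Rational(1, 2))) ≈ Mul(-467.64, I)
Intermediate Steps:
Y = 2 (Y = Add(4, Add(1, -3)) = Add(4, -2) = 2)
Function('H')(a, J) = Add(2, J) (Function('H')(a, J) = Add(J, 2) = Add(2, J))
Function('g')(B, p) = Mul(B, Add(-4, B, p)) (Function('g')(B, p) = Mul(Add(Add(-4, B), p), B) = Mul(Add(-4, B, p), B) = Mul(B, Add(-4, B, p)))
Mul(-141, Add(Function('g')(3, Function('H')(2, -1)), Pow(Add(56, -67), Rational(1, 2)))) = Mul(-141, Add(Mul(3, Add(-4, 3, Add(2, -1))), Pow(Add(56, -67), Rational(1, 2)))) = Mul(-141, Add(Mul(3, Add(-4, 3, 1)), Pow(-11, Rational(1, 2)))) = Mul(-141, Add(Mul(3, 0), Mul(I, Pow(11, Rational(1, 2))))) = Mul(-141, Add(0, Mul(I, Pow(11, Rational(1, 2))))) = Mul(-141, Mul(I, Pow(11, Rational(1, 2)))) = Mul(-141, I, Pow(11, Rational(1, 2)))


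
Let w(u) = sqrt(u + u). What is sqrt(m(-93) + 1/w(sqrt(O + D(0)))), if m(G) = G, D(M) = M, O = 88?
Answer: sqrt(-45012 + 11*22**(3/4))/22 ≈ 9.6317*I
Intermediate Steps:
w(u) = sqrt(2)*sqrt(u) (w(u) = sqrt(2*u) = sqrt(2)*sqrt(u))
sqrt(m(-93) + 1/w(sqrt(O + D(0)))) = sqrt(-93 + 1/(sqrt(2)*sqrt(sqrt(88 + 0)))) = sqrt(-93 + 1/(sqrt(2)*sqrt(sqrt(88)))) = sqrt(-93 + 1/(sqrt(2)*sqrt(2*sqrt(22)))) = sqrt(-93 + 1/(sqrt(2)*(2**(3/4)*11**(1/4)))) = sqrt(-93 + 1/(2*22**(1/4))) = sqrt(-93 + 22**(3/4)/44)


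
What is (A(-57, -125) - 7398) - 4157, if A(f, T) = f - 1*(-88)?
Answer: -11524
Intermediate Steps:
A(f, T) = 88 + f (A(f, T) = f + 88 = 88 + f)
(A(-57, -125) - 7398) - 4157 = ((88 - 57) - 7398) - 4157 = (31 - 7398) - 4157 = -7367 - 4157 = -11524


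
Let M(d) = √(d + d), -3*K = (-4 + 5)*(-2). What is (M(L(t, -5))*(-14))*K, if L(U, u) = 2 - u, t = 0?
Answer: -28*√14/3 ≈ -34.922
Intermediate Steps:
K = ⅔ (K = -(-4 + 5)*(-2)/3 = -(-2)/3 = -⅓*(-2) = ⅔ ≈ 0.66667)
M(d) = √2*√d (M(d) = √(2*d) = √2*√d)
(M(L(t, -5))*(-14))*K = ((√2*√(2 - 1*(-5)))*(-14))*(⅔) = ((√2*√(2 + 5))*(-14))*(⅔) = ((√2*√7)*(-14))*(⅔) = (√14*(-14))*(⅔) = -14*√14*(⅔) = -28*√14/3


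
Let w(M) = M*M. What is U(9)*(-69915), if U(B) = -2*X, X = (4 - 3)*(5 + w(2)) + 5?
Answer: 1957620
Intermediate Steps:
w(M) = M²
X = 14 (X = (4 - 3)*(5 + 2²) + 5 = 1*(5 + 4) + 5 = 1*9 + 5 = 9 + 5 = 14)
U(B) = -28 (U(B) = -2*14 = -28)
U(9)*(-69915) = -28*(-69915) = 1957620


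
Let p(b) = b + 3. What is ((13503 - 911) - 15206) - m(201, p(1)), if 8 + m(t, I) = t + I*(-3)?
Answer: -2795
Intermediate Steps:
p(b) = 3 + b
m(t, I) = -8 + t - 3*I (m(t, I) = -8 + (t + I*(-3)) = -8 + (t - 3*I) = -8 + t - 3*I)
((13503 - 911) - 15206) - m(201, p(1)) = ((13503 - 911) - 15206) - (-8 + 201 - 3*(3 + 1)) = (12592 - 15206) - (-8 + 201 - 3*4) = -2614 - (-8 + 201 - 12) = -2614 - 1*181 = -2614 - 181 = -2795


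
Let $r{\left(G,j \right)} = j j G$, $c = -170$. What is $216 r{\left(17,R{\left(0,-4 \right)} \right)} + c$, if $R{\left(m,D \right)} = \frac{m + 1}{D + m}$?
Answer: $\frac{119}{2} \approx 59.5$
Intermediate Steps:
$R{\left(m,D \right)} = \frac{1 + m}{D + m}$
$r{\left(G,j \right)} = G j^{2}$ ($r{\left(G,j \right)} = j G j = G j^{2}$)
$216 r{\left(17,R{\left(0,-4 \right)} \right)} + c = 216 \cdot 17 \left(\frac{1 + 0}{-4 + 0}\right)^{2} - 170 = 216 \cdot 17 \left(\frac{1}{-4} \cdot 1\right)^{2} - 170 = 216 \cdot 17 \left(\left(- \frac{1}{4}\right) 1\right)^{2} - 170 = 216 \cdot 17 \left(- \frac{1}{4}\right)^{2} - 170 = 216 \cdot 17 \cdot \frac{1}{16} - 170 = 216 \cdot \frac{17}{16} - 170 = \frac{459}{2} - 170 = \frac{119}{2}$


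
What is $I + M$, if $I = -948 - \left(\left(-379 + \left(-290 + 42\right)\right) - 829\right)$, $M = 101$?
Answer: $609$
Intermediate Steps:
$I = 508$ ($I = -948 - \left(\left(-379 - 248\right) - 829\right) = -948 - \left(-627 - 829\right) = -948 - -1456 = -948 + 1456 = 508$)
$I + M = 508 + 101 = 609$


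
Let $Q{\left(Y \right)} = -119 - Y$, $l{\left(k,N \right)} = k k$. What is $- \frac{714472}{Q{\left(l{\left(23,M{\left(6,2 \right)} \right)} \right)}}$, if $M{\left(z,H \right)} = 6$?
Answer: $\frac{89309}{81} \approx 1102.6$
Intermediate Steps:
$l{\left(k,N \right)} = k^{2}$
$- \frac{714472}{Q{\left(l{\left(23,M{\left(6,2 \right)} \right)} \right)}} = - \frac{714472}{-119 - 23^{2}} = - \frac{714472}{-119 - 529} = - \frac{714472}{-648} = \left(-714472\right) \left(- \frac{1}{648}\right) = \frac{89309}{81}$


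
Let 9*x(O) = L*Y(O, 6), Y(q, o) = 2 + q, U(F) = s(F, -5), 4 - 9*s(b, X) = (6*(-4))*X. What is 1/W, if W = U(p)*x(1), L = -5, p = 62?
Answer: 27/580 ≈ 0.046552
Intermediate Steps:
s(b, X) = 4/9 + 8*X/3 (s(b, X) = 4/9 - 6*(-4)*X/9 = 4/9 - (-8)*X/3 = 4/9 + 8*X/3)
U(F) = -116/9 (U(F) = 4/9 + (8/3)*(-5) = 4/9 - 40/3 = -116/9)
x(O) = -10/9 - 5*O/9 (x(O) = (-5*(2 + O))/9 = (-10 - 5*O)/9 = -10/9 - 5*O/9)
W = 580/27 (W = -116*(-10/9 - 5/9*1)/9 = -116*(-10/9 - 5/9)/9 = -116/9*(-5/3) = 580/27 ≈ 21.481)
1/W = 1/(580/27) = 27/580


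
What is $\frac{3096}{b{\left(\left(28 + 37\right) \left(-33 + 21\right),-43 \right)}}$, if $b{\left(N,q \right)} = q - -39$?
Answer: $-774$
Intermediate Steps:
$b{\left(N,q \right)} = 39 + q$ ($b{\left(N,q \right)} = q + 39 = 39 + q$)
$\frac{3096}{b{\left(\left(28 + 37\right) \left(-33 + 21\right),-43 \right)}} = \frac{3096}{39 - 43} = \frac{3096}{-4} = 3096 \left(- \frac{1}{4}\right) = -774$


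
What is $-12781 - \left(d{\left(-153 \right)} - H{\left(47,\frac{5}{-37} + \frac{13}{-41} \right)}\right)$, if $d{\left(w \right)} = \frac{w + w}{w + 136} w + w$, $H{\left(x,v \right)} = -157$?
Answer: $-10031$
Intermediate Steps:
$d{\left(w \right)} = w + \frac{2 w^{2}}{136 + w}$ ($d{\left(w \right)} = \frac{2 w}{136 + w} w + w = \frac{2 w^{2}}{136 + w} + w = w + \frac{2 w^{2}}{136 + w}$)
$-12781 - \left(d{\left(-153 \right)} - H{\left(47,\frac{5}{-37} + \frac{13}{-41} \right)}\right) = -12781 - \left(- \frac{153 \left(136 + 3 \left(-153\right)\right)}{136 - 153} - -157\right) = -12781 - \left(- \frac{153 \left(136 - 459\right)}{-17} + 157\right) = -12781 - \left(\left(-153\right) \left(- \frac{1}{17}\right) \left(-323\right) + 157\right) = -12781 - \left(-2907 + 157\right) = -12781 - -2750 = -12781 + 2750 = -10031$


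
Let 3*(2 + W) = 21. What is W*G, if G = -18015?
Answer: -90075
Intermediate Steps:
W = 5 (W = -2 + (1/3)*21 = -2 + 7 = 5)
W*G = 5*(-18015) = -90075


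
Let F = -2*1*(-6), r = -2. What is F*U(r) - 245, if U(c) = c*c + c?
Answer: -221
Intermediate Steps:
U(c) = c + c² (U(c) = c² + c = c + c²)
F = 12 (F = -2*(-6) = 12)
F*U(r) - 245 = 12*(-2*(1 - 2)) - 245 = 12*(-2*(-1)) - 245 = 12*2 - 245 = 24 - 245 = -221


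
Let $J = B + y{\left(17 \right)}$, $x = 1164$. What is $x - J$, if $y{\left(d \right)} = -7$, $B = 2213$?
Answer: $-1042$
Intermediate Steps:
$J = 2206$ ($J = 2213 - 7 = 2206$)
$x - J = 1164 - 2206 = -1042$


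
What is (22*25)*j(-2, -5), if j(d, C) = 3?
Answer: 1650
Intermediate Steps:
(22*25)*j(-2, -5) = (22*25)*3 = 550*3 = 1650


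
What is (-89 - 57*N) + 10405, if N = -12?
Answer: 11000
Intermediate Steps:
(-89 - 57*N) + 10405 = (-89 - 57*(-12)) + 10405 = (-89 + 684) + 10405 = 595 + 10405 = 11000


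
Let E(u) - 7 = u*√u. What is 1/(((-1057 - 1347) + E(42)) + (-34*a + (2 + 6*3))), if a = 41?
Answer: -419/1571817 - 14*√42/4715451 ≈ -0.00028581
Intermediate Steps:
E(u) = 7 + u^(3/2) (E(u) = 7 + u*√u = 7 + u^(3/2))
1/(((-1057 - 1347) + E(42)) + (-34*a + (2 + 6*3))) = 1/(((-1057 - 1347) + (7 + 42^(3/2))) + (-34*41 + (2 + 6*3))) = 1/((-2404 + (7 + 42*√42)) + (-1394 + (2 + 18))) = 1/((-2397 + 42*√42) + (-1394 + 20)) = 1/((-2397 + 42*√42) - 1374) = 1/(-3771 + 42*√42)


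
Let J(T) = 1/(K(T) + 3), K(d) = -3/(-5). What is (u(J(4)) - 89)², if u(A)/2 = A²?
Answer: 207158449/26244 ≈ 7893.6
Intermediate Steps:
K(d) = ⅗ (K(d) = -3*(-⅕) = ⅗)
J(T) = 5/18 (J(T) = 1/(⅗ + 3) = 1/(18/5) = 5/18)
u(A) = 2*A²
(u(J(4)) - 89)² = (2*(5/18)² - 89)² = (2*(25/324) - 89)² = (25/162 - 89)² = (-14393/162)² = 207158449/26244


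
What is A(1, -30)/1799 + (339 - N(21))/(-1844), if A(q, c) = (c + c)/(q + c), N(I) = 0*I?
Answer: -17575329/96203324 ≈ -0.18269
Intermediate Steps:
N(I) = 0
A(q, c) = 2*c/(c + q) (A(q, c) = (2*c)/(c + q) = 2*c/(c + q))
A(1, -30)/1799 + (339 - N(21))/(-1844) = (2*(-30)/(-30 + 1))/1799 + (339 - 1*0)/(-1844) = (2*(-30)/(-29))*(1/1799) + (339 + 0)*(-1/1844) = (2*(-30)*(-1/29))*(1/1799) + 339*(-1/1844) = (60/29)*(1/1799) - 339/1844 = 60/52171 - 339/1844 = -17575329/96203324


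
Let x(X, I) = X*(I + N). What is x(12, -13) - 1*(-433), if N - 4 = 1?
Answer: 337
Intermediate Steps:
N = 5 (N = 4 + 1 = 5)
x(X, I) = X*(5 + I) (x(X, I) = X*(I + 5) = X*(5 + I))
x(12, -13) - 1*(-433) = 12*(5 - 13) - 1*(-433) = 12*(-8) + 433 = -96 + 433 = 337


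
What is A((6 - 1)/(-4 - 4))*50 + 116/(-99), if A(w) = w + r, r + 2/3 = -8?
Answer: -184439/396 ≈ -465.75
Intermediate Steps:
r = -26/3 (r = -⅔ - 8 = -26/3 ≈ -8.6667)
A(w) = -26/3 + w (A(w) = w - 26/3 = -26/3 + w)
A((6 - 1)/(-4 - 4))*50 + 116/(-99) = (-26/3 + (6 - 1)/(-4 - 4))*50 + 116/(-99) = (-26/3 + 5/(-8))*50 + 116*(-1/99) = (-26/3 + 5*(-⅛))*50 - 116/99 = (-26/3 - 5/8)*50 - 116/99 = -223/24*50 - 116/99 = -5575/12 - 116/99 = -184439/396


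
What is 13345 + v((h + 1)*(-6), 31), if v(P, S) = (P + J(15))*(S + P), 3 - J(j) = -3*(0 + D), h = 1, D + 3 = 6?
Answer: 13345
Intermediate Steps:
D = 3 (D = -3 + 6 = 3)
J(j) = 12 (J(j) = 3 - (-3)*(0 + 3) = 3 - (-3)*3 = 3 - 1*(-9) = 3 + 9 = 12)
v(P, S) = (12 + P)*(P + S) (v(P, S) = (P + 12)*(S + P) = (12 + P)*(P + S))
13345 + v((h + 1)*(-6), 31) = 13345 + (((1 + 1)*(-6))² + 12*((1 + 1)*(-6)) + 12*31 + ((1 + 1)*(-6))*31) = 13345 + ((2*(-6))² + 12*(2*(-6)) + 372 + (2*(-6))*31) = 13345 + ((-12)² + 12*(-12) + 372 - 12*31) = 13345 + (144 - 144 + 372 - 372) = 13345 + 0 = 13345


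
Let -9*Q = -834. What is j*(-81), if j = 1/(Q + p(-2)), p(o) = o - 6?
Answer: -243/254 ≈ -0.95669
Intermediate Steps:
p(o) = -6 + o
Q = 278/3 (Q = -1/9*(-834) = 278/3 ≈ 92.667)
j = 3/254 (j = 1/(278/3 + (-6 - 2)) = 1/(278/3 - 8) = 1/(254/3) = 3/254 ≈ 0.011811)
j*(-81) = (3/254)*(-81) = -243/254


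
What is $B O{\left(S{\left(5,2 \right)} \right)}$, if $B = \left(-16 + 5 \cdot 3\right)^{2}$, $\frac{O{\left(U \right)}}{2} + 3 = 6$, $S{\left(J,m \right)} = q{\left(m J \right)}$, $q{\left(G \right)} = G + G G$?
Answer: $6$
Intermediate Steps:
$q{\left(G \right)} = G + G^{2}$
$S{\left(J,m \right)} = J m \left(1 + J m\right)$ ($S{\left(J,m \right)} = m J \left(1 + m J\right) = J m \left(1 + J m\right)$)
$O{\left(U \right)} = 6$ ($O{\left(U \right)} = -6 + 2 \cdot 6 = -6 + 12 = 6$)
$B = 1$ ($B = \left(-16 + 15\right)^{2} = \left(-1\right)^{2} = 1$)
$B O{\left(S{\left(5,2 \right)} \right)} = 1 \cdot 6 = 6$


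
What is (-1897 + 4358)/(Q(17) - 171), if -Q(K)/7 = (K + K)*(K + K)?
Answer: -2461/8263 ≈ -0.29783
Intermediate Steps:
Q(K) = -28*K² (Q(K) = -7*(K + K)*(K + K) = -7*2*K*2*K = -28*K²)
(-1897 + 4358)/(Q(17) - 171) = (-1897 + 4358)/(-28*17² - 171) = 2461/(-28*289 - 171) = 2461/(-8092 - 171) = 2461/(-8263) = 2461*(-1/8263) = -2461/8263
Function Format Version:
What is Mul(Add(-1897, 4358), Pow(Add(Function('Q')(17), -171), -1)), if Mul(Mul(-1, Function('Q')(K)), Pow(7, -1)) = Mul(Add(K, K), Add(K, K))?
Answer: Rational(-2461, 8263) ≈ -0.29783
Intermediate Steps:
Function('Q')(K) = Mul(-28, Pow(K, 2)) (Function('Q')(K) = Mul(-7, Mul(Add(K, K), Add(K, K))) = Mul(-7, Mul(Mul(2, K), Mul(2, K))) = Mul(-7, Mul(4, Pow(K, 2))) = Mul(-28, Pow(K, 2)))
Mul(Add(-1897, 4358), Pow(Add(Function('Q')(17), -171), -1)) = Mul(Add(-1897, 4358), Pow(Add(Mul(-28, Pow(17, 2)), -171), -1)) = Mul(2461, Pow(Add(Mul(-28, 289), -171), -1)) = Mul(2461, Pow(Add(-8092, -171), -1)) = Mul(2461, Pow(-8263, -1)) = Mul(2461, Rational(-1, 8263)) = Rational(-2461, 8263)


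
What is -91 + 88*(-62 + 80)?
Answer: 1493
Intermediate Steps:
-91 + 88*(-62 + 80) = -91 + 88*18 = -91 + 1584 = 1493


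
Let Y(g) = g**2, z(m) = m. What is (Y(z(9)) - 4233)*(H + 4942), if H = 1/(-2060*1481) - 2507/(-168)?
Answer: -109882823850019/5339005 ≈ -2.0581e+7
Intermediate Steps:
H = 1912126463/128136120 (H = -1/2060*1/1481 - 2507*(-1/168) = -1/3050860 + 2507/168 = 1912126463/128136120 ≈ 14.923)
(Y(z(9)) - 4233)*(H + 4942) = (9**2 - 4233)*(1912126463/128136120 + 4942) = (81 - 4233)*(635160831503/128136120) = -4152*635160831503/128136120 = -109882823850019/5339005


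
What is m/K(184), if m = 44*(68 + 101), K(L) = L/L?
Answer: 7436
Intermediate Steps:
K(L) = 1
m = 7436 (m = 44*169 = 7436)
m/K(184) = 7436/1 = 7436*1 = 7436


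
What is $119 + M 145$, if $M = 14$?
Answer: $2149$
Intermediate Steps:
$119 + M 145 = 119 + 14 \cdot 145 = 119 + 2030 = 2149$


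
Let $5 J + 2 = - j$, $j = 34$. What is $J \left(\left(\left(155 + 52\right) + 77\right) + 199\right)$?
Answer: $- \frac{17388}{5} \approx -3477.6$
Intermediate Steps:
$J = - \frac{36}{5}$ ($J = - \frac{2}{5} + \frac{\left(-1\right) 34}{5} = - \frac{2}{5} + \frac{1}{5} \left(-34\right) = - \frac{2}{5} - \frac{34}{5} = - \frac{36}{5} \approx -7.2$)
$J \left(\left(\left(155 + 52\right) + 77\right) + 199\right) = - \frac{36 \left(\left(\left(155 + 52\right) + 77\right) + 199\right)}{5} = - \frac{36 \left(\left(207 + 77\right) + 199\right)}{5} = - \frac{36 \left(284 + 199\right)}{5} = \left(- \frac{36}{5}\right) 483 = - \frac{17388}{5}$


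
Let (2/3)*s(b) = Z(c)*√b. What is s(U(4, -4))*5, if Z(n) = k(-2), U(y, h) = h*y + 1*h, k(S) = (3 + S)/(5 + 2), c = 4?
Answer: 15*I*√5/7 ≈ 4.7916*I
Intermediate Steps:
k(S) = 3/7 + S/7 (k(S) = (3 + S)/7 = (3 + S)*(⅐) = 3/7 + S/7)
U(y, h) = h + h*y (U(y, h) = h*y + h = h + h*y)
Z(n) = ⅐ (Z(n) = 3/7 + (⅐)*(-2) = 3/7 - 2/7 = ⅐)
s(b) = 3*√b/14 (s(b) = 3*(√b/7)/2 = 3*√b/14)
s(U(4, -4))*5 = (3*√(-4*(1 + 4))/14)*5 = (3*√(-4*5)/14)*5 = (3*√(-20)/14)*5 = (3*(2*I*√5)/14)*5 = (3*I*√5/7)*5 = 15*I*√5/7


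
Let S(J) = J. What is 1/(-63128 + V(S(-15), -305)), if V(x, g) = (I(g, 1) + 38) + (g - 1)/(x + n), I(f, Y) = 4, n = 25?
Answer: -5/315583 ≈ -1.5844e-5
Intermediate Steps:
V(x, g) = 42 + (-1 + g)/(25 + x) (V(x, g) = (4 + 38) + (g - 1)/(x + 25) = 42 + (-1 + g)/(25 + x))
1/(-63128 + V(S(-15), -305)) = 1/(-63128 + (1049 - 305 + 42*(-15))/(25 - 15)) = 1/(-63128 + (1049 - 305 - 630)/10) = 1/(-63128 + (⅒)*114) = 1/(-63128 + 57/5) = 1/(-315583/5) = -5/315583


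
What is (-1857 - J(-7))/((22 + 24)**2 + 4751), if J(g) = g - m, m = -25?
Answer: -625/2289 ≈ -0.27305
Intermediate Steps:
J(g) = 25 + g (J(g) = g - 1*(-25) = g + 25 = 25 + g)
(-1857 - J(-7))/((22 + 24)**2 + 4751) = (-1857 - (25 - 7))/((22 + 24)**2 + 4751) = (-1857 - 1*18)/(46**2 + 4751) = (-1857 - 18)/(2116 + 4751) = -1875/6867 = -1875*1/6867 = -625/2289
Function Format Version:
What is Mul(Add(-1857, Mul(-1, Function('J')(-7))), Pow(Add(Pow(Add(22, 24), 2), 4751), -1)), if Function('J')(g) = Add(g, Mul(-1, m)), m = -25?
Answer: Rational(-625, 2289) ≈ -0.27305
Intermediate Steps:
Function('J')(g) = Add(25, g) (Function('J')(g) = Add(g, Mul(-1, -25)) = Add(g, 25) = Add(25, g))
Mul(Add(-1857, Mul(-1, Function('J')(-7))), Pow(Add(Pow(Add(22, 24), 2), 4751), -1)) = Mul(Add(-1857, Mul(-1, Add(25, -7))), Pow(Add(Pow(Add(22, 24), 2), 4751), -1)) = Mul(Add(-1857, Mul(-1, 18)), Pow(Add(Pow(46, 2), 4751), -1)) = Mul(Add(-1857, -18), Pow(Add(2116, 4751), -1)) = Mul(-1875, Pow(6867, -1)) = Mul(-1875, Rational(1, 6867)) = Rational(-625, 2289)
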